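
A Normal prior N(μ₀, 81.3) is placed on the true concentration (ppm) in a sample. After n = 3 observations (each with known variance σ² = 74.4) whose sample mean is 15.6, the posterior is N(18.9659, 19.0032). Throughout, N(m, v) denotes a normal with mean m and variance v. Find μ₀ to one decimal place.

With known observation variance, the Normal–Normal posterior has precision τ_n = τ₀ + n/σ² and mean μ_n = (τ₀μ₀ + (n/σ²)x̄)/τ_n.
Here τ₀ = 1/81.3 = 0.012300 and τ_data = 3/74.4 = 0.040323, so τ_n = 0.052623.
Rearranging for μ₀: μ₀ = (μ_n·τ_n − τ_data·x̄)/τ₀ = (18.9659·0.052623 − 0.040323·15.6) / 0.012300 = 0.369004/0.012300 ≈ 30.0.

μ₀ = 30.0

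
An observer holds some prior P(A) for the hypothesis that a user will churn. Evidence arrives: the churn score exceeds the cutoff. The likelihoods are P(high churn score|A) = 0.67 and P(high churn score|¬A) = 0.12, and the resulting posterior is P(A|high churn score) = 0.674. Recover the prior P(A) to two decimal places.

P(A) = 0.27

In odds form, posterior odds = prior odds × likelihood ratio, so prior odds = posterior odds ÷ LR.
Posterior odds = 0.674/(1−0.674) = 2.0675. LR = 0.67/0.12 = 5.5833.
Prior odds = 2.0675/5.5833 = 0.3703, so P(A) = 0.3703/(1+0.3703) ≈ 0.27.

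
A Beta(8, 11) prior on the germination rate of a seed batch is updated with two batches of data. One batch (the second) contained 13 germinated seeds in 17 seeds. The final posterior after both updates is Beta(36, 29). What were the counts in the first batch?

15 germinated seeds and 14 non-germinating seeds

Sequential conjugate updates are equivalent to a single update on the pooled data, so total successes = posterior α − prior α and total failures = posterior β − prior β.
Total across both batches: 36−8=28 germinated seeds, 29−11=18 non-germinating seeds.
Subtract the second batch: 28−13=15 germinated seeds and 18−4=14 non-germinating seeds.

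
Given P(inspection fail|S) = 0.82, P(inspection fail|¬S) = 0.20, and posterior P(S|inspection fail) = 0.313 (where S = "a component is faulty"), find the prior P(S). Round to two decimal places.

In odds form, posterior odds = prior odds × likelihood ratio, so prior odds = posterior odds ÷ LR.
Posterior odds = 0.313/(1−0.313) = 0.4556. LR = 0.82/0.20 = 4.1000.
Prior odds = 0.4556/4.1000 = 0.1111, so P(S) = 0.1111/(1+0.1111) ≈ 0.10.

P(S) = 0.10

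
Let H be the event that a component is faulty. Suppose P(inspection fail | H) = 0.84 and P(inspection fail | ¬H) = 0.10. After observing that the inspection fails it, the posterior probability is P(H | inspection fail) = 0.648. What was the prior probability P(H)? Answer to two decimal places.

P(H) = 0.18

Bayes' rule in odds form gives O(H|E) = O(H)·[P(E|H)/P(E|¬H)], hence O(H) = O(H|E)/LR.
Posterior odds = 0.648/(1−0.648) = 1.8409. LR = 0.84/0.10 = 8.4000.
Prior odds = 1.8409/8.4000 = 0.2192, so P(H) = 0.2192/(1+0.2192) ≈ 0.18.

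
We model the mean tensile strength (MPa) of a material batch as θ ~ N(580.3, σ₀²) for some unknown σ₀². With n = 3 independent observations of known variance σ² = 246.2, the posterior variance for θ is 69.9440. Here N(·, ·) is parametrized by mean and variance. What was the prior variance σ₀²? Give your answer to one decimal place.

σ₀² = 473.5

For the Normal–Normal model with known σ², precisions add: τ_n = τ₀ + n/σ².
So 1/σ₀² = 1/69.9440 − 3/246.2 = 0.014297 − 0.012185 = 0.002112.
Hence σ₀² = 1/0.002112 ≈ 473.5.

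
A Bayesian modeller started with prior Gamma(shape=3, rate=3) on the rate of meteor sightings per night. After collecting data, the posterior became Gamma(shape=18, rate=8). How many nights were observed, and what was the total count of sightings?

n = 5 nights with total 15 sightings

Gamma–Poisson conjugacy: posterior shape = α + Σxᵢ, posterior rate = β + n.
Matching: Σxᵢ = 18 − 3 = 15 and n = 8 − 3 = 5.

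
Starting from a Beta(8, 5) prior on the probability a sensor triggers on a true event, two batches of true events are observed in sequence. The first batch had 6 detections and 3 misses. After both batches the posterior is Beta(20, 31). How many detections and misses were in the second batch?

6 detections and 23 misses

Sequential conjugate updates are equivalent to a single update on the pooled data, so total successes = posterior α − prior α and total failures = posterior β − prior β.
Total across both batches: 20−8=12 detections, 31−5=26 misses.
Subtract the first batch: 12−6=6 detections and 26−3=23 misses.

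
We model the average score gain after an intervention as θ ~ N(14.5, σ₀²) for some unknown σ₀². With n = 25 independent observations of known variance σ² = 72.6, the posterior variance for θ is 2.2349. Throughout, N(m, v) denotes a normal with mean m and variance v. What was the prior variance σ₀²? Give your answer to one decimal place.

Posterior precision equals prior precision plus data precision: 1/σ_n² = 1/σ₀² + n/σ².
So 1/σ₀² = 1/2.2349 − 25/72.6 = 0.447447 − 0.344353 = 0.103094.
Hence σ₀² = 1/0.103094 ≈ 9.7.

σ₀² = 9.7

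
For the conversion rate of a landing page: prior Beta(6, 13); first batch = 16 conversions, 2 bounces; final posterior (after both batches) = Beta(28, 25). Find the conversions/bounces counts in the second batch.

Sequential conjugate updates are equivalent to a single update on the pooled data, so total successes = posterior α − prior α and total failures = posterior β − prior β.
Total across both batches: 28−6=22 conversions, 25−13=12 bounces.
Subtract the first batch: 22−16=6 conversions and 12−2=10 bounces.

6 conversions and 10 bounces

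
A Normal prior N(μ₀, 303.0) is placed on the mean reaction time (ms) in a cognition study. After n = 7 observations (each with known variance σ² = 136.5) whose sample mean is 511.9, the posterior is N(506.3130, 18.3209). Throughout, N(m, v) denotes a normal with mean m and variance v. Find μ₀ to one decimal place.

With known observation variance, the Normal–Normal posterior has precision τ_n = τ₀ + n/σ² and mean μ_n = (τ₀μ₀ + (n/σ²)x̄)/τ_n.
Here τ₀ = 1/303.0 = 0.003300 and τ_data = 7/136.5 = 0.051282, so τ_n = 0.054582.
Rearranging for μ₀: μ₀ = (μ_n·τ_n − τ_data·x̄)/τ₀ = (506.3130·0.054582 − 0.051282·511.9) / 0.003300 = 1.384320/0.003300 ≈ 419.5.

μ₀ = 419.5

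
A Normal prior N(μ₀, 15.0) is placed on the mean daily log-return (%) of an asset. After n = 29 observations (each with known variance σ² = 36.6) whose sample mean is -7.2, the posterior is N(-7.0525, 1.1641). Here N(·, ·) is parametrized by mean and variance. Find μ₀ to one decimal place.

With known observation variance, the Normal–Normal posterior has precision τ_n = τ₀ + n/σ² and mean μ_n = (τ₀μ₀ + (n/σ²)x̄)/τ_n.
Here τ₀ = 1/15.0 = 0.066667 and τ_data = 29/36.6 = 0.792350, so τ_n = 0.859017.
Rearranging for μ₀: μ₀ = (μ_n·τ_n − τ_data·x̄)/τ₀ = (-7.0525·0.859017 − 0.792350·-7.2) / 0.066667 = -0.353297/0.066667 ≈ -5.3.

μ₀ = -5.3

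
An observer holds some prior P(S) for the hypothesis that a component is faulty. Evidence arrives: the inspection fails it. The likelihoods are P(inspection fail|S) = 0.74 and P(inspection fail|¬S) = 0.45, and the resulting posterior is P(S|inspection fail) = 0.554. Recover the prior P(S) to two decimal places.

In odds form, posterior odds = prior odds × likelihood ratio, so prior odds = posterior odds ÷ LR.
Posterior odds = 0.554/(1−0.554) = 1.2422. LR = 0.74/0.45 = 1.6444.
Prior odds = 1.2422/1.6444 = 0.7554, so P(S) = 0.7554/(1+0.7554) ≈ 0.43.

P(S) = 0.43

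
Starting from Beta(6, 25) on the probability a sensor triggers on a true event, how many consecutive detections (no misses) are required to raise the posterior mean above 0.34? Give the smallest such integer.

After k detections and 0 misses the posterior is Beta(6+k, 25), with mean (6+k)/(6+25+k).
Set (6+k)/(31+k) > 0.34 and solve: k > (0.34·31 − 6)/(1 − 0.34) = 6.879.
The smallest integer exceeding 6.879 is 7.

k = 7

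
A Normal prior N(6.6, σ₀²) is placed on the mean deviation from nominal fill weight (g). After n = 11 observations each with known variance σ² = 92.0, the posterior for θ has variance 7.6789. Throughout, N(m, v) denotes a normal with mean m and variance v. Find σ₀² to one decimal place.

σ₀² = 93.8

For the Normal–Normal model with known σ², precisions add: τ_n = τ₀ + n/σ².
So 1/σ₀² = 1/7.6789 − 11/92.0 = 0.130227 − 0.119565 = 0.010662.
Hence σ₀² = 1/0.010662 ≈ 93.8.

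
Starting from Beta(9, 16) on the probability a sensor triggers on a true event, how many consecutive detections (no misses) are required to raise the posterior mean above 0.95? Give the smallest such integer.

k = 296

After k detections and 0 misses the posterior is Beta(9+k, 16), with mean (9+k)/(9+16+k).
Set (9+k)/(25+k) > 0.95 and solve: k > (0.95·25 − 9)/(1 − 0.95) = 295.000.
The smallest integer exceeding 295.000 is 296.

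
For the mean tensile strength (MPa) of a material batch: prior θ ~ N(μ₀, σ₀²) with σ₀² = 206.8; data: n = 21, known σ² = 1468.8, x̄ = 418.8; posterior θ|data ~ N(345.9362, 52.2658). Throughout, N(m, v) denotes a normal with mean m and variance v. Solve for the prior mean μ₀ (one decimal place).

μ₀ = 130.5

The posterior mean is a precision-weighted average: μ_n = (τ₀μ₀ + τ_data·x̄)/(τ₀+τ_data), with τ₀=1/σ₀² and τ_data=n/σ².
Here τ₀ = 1/206.8 = 0.004836 and τ_data = 21/1468.8 = 0.014297, so τ_n = 0.019133.
Rearranging for μ₀: μ₀ = (μ_n·τ_n − τ_data·x̄)/τ₀ = (345.9362·0.019133 − 0.014297·418.8) / 0.004836 = 0.631214/0.004836 ≈ 130.5.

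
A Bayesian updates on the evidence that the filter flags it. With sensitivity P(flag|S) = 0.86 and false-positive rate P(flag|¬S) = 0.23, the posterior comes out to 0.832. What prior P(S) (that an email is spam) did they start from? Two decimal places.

Bayes' rule in odds form gives O(S|E) = O(S)·[P(E|S)/P(E|¬S)], hence O(S) = O(S|E)/LR.
Posterior odds = 0.832/(1−0.832) = 4.9524. LR = 0.86/0.23 = 3.7391.
Prior odds = 4.9524/3.7391 = 1.3245, so P(S) = 1.3245/(1+1.3245) ≈ 0.57.

P(S) = 0.57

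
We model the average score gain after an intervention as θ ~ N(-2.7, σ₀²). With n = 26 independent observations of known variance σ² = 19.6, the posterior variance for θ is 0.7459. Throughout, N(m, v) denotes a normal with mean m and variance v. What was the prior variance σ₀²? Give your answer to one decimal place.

Posterior precision equals prior precision plus data precision: 1/σ_n² = 1/σ₀² + n/σ².
So 1/σ₀² = 1/0.7459 − 26/19.6 = 1.340662 − 1.326531 = 0.014131.
Hence σ₀² = 1/0.014131 ≈ 70.8.

σ₀² = 70.8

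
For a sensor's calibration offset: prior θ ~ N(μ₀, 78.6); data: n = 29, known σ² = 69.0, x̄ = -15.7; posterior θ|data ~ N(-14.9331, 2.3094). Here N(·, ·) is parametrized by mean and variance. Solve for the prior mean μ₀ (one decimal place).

μ₀ = 10.4

With known observation variance, the Normal–Normal posterior has precision τ_n = τ₀ + n/σ² and mean μ_n = (τ₀μ₀ + (n/σ²)x̄)/τ_n.
Here τ₀ = 1/78.6 = 0.012723 and τ_data = 29/69.0 = 0.420290, so τ_n = 0.433013.
Rearranging for μ₀: μ₀ = (μ_n·τ_n − τ_data·x̄)/τ₀ = (-14.9331·0.433013 − 0.420290·-15.7) / 0.012723 = 0.132327/0.012723 ≈ 10.4.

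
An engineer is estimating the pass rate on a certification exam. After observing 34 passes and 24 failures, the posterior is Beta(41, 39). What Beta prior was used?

Beta(7, 15)

A Beta(a, b) prior with s successes and f failures in binomial data gives a Beta(a+s, b+f) posterior.
So a = 41 − 34 = 7 and b = 39 − 24 = 15.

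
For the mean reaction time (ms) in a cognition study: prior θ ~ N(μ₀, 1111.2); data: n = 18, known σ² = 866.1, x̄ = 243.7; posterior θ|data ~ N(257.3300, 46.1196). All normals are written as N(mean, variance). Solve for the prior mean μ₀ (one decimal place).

The posterior mean is a precision-weighted average: μ_n = (τ₀μ₀ + τ_data·x̄)/(τ₀+τ_data), with τ₀=1/σ₀² and τ_data=n/σ².
Here τ₀ = 1/1111.2 = 0.000900 and τ_data = 18/866.1 = 0.020783, so τ_n = 0.021683.
Rearranging for μ₀: μ₀ = (μ_n·τ_n − τ_data·x̄)/τ₀ = (257.3300·0.021683 − 0.020783·243.7) / 0.000900 = 0.514869/0.000900 ≈ 572.1.

μ₀ = 572.1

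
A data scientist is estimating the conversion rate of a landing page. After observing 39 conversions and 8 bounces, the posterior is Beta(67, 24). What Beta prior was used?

Beta(28, 16)

A Beta(a, b) prior with s successes and f failures in binomial data gives a Beta(a+s, b+f) posterior.
Subtract the data counts: 67−39=28, 24−8=16.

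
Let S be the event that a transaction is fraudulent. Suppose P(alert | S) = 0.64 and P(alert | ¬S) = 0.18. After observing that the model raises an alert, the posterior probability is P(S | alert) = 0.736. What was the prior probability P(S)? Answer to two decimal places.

In odds form, posterior odds = prior odds × likelihood ratio, so prior odds = posterior odds ÷ LR.
Posterior odds = 0.736/(1−0.736) = 2.7879. LR = 0.64/0.18 = 3.5556.
Prior odds = 2.7879/3.5556 = 0.7841, so P(S) = 0.7841/(1+0.7841) ≈ 0.44.

P(S) = 0.44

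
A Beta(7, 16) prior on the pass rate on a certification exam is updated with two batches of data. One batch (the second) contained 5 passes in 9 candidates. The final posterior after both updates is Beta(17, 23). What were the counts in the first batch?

5 passes and 3 failures

Sequential conjugate updates are equivalent to a single update on the pooled data, so total successes = posterior α − prior α and total failures = posterior β − prior β.
Total across both batches: 17−7=10 passes, 23−16=7 failures.
Subtract the second batch: 10−5=5 passes and 7−4=3 failures.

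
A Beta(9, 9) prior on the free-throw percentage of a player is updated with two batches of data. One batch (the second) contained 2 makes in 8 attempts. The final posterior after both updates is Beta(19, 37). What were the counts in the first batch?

8 makes and 22 misses

Sequential conjugate updates are equivalent to a single update on the pooled data, so total successes = posterior α − prior α and total failures = posterior β − prior β.
Total across both batches: 19−9=10 makes, 37−9=28 misses.
Subtract the second batch: 10−2=8 makes and 28−6=22 misses.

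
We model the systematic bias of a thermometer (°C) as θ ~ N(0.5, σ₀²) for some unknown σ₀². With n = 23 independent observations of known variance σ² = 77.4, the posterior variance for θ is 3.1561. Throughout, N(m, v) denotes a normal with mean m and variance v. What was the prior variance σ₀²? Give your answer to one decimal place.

Posterior precision equals prior precision plus data precision: 1/σ_n² = 1/σ₀² + n/σ².
So 1/σ₀² = 1/3.1561 − 23/77.4 = 0.316847 − 0.297158 = 0.019689.
Hence σ₀² = 1/0.019689 ≈ 50.8.

σ₀² = 50.8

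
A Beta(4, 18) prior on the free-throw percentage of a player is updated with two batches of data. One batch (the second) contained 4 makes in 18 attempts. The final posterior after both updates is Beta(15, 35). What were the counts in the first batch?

Sequential conjugate updates are equivalent to a single update on the pooled data, so total successes = posterior α − prior α and total failures = posterior β − prior β.
Total across both batches: 15−4=11 makes, 35−18=17 misses.
Subtract the second batch: 11−4=7 makes and 17−14=3 misses.

7 makes and 3 misses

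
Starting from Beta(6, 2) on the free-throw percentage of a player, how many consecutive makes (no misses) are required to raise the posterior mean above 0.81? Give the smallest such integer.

k = 3

After k makes and 0 misses the posterior is Beta(6+k, 2), with mean (6+k)/(6+2+k).
Set (6+k)/(8+k) > 0.81 and solve: k > (0.81·8 − 6)/(1 − 0.81) = 2.526.
The smallest integer exceeding 2.526 is 3.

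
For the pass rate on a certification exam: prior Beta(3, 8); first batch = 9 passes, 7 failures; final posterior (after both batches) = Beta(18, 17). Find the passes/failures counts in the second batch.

6 passes and 2 failures

Sequential conjugate updates are equivalent to a single update on the pooled data, so total successes = posterior α − prior α and total failures = posterior β − prior β.
Total across both batches: 18−3=15 passes, 17−8=9 failures.
Subtract the first batch: 15−9=6 passes and 9−7=2 failures.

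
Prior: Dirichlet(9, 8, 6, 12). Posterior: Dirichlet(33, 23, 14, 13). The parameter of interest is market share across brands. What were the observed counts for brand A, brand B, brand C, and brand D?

counts (24, 15, 8, 1)

For a Dirichlet(α) prior with multinomial counts c, the posterior is Dirichlet(α + c) componentwise.
Counts are posterior − prior componentwise: 33−9=24, 23−8=15, 14−6=8, 13−12=1.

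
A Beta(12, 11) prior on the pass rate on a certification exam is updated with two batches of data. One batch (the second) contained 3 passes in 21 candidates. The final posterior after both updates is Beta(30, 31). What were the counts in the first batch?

15 passes and 2 failures

Because Beta–binomial updating is additive in the counts, the combined data contributed (α_post−α_prior, β_post−β_prior) successes and failures.
Total across both batches: 30−12=18 passes, 31−11=20 failures.
Subtract the second batch: 18−3=15 passes and 20−18=2 failures.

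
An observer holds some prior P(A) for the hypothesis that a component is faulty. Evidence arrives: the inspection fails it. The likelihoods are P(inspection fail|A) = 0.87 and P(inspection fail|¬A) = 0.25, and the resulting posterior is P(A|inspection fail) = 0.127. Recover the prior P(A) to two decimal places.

In odds form, posterior odds = prior odds × likelihood ratio, so prior odds = posterior odds ÷ LR.
Posterior odds = 0.127/(1−0.127) = 0.1455. LR = 0.87/0.25 = 3.4800.
Prior odds = 0.1455/3.4800 = 0.0418, so P(A) = 0.0418/(1+0.0418) ≈ 0.04.

P(A) = 0.04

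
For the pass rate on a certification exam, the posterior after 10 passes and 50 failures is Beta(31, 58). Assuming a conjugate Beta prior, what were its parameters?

Beta is conjugate to the binomial likelihood: posterior = Beta(α+s, β+f).
So α = 31 − 10 = 21 and β = 58 − 50 = 8.

Beta(21, 8)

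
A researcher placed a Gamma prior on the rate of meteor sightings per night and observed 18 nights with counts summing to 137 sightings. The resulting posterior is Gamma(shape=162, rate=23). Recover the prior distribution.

Gamma(shape=25, rate=5)

Gamma–Poisson conjugacy: posterior shape = α + Σxᵢ, posterior rate = β + n.
So α = 162 − 137 = 25 and β = 23 − 18 = 5.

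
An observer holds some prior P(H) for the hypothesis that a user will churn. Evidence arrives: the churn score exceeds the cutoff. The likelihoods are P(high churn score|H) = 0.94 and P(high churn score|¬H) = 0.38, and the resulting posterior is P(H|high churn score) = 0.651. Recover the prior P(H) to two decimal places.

In odds form, posterior odds = prior odds × likelihood ratio, so prior odds = posterior odds ÷ LR.
Posterior odds = 0.651/(1−0.651) = 1.8653. LR = 0.94/0.38 = 2.4737.
Prior odds = 1.8653/2.4737 = 0.7541, so P(H) = 0.7541/(1+0.7541) ≈ 0.43.

P(H) = 0.43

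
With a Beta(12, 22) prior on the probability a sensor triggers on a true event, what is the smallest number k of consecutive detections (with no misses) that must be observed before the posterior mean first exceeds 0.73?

k = 48

After k detections and 0 misses the posterior is Beta(12+k, 22), with mean (12+k)/(12+22+k).
Set (12+k)/(34+k) > 0.73 and solve: k > (0.73·34 − 12)/(1 − 0.73) = 47.481.
The smallest integer exceeding 47.481 is 48.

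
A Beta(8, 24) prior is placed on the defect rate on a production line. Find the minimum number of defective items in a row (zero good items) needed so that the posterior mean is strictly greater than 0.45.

k = 12

After k defective items and 0 good items the posterior is Beta(8+k, 24), with mean (8+k)/(8+24+k).
Set (8+k)/(32+k) > 0.45 and solve: k > (0.45·32 − 8)/(1 − 0.45) = 11.636.
The smallest integer exceeding 11.636 is 12, and checking k=12: (20)/(44) = 0.4545 > 0.45.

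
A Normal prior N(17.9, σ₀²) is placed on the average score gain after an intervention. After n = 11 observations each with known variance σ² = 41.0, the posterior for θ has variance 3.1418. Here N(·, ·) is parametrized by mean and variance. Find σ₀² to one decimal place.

Posterior precision equals prior precision plus data precision: 1/σ_n² = 1/σ₀² + n/σ².
So 1/σ₀² = 1/3.1418 − 11/41.0 = 0.318289 − 0.268293 = 0.049996.
Hence σ₀² = 1/0.049996 ≈ 20.0.

σ₀² = 20.0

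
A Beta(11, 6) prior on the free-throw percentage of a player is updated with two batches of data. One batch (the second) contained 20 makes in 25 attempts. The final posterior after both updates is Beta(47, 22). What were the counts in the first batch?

16 makes and 11 misses

Because Beta–binomial updating is additive in the counts, the combined data contributed (α_post−α_prior, β_post−β_prior) successes and failures.
Total across both batches: 47−11=36 makes, 22−6=16 misses.
Subtract the second batch: 36−20=16 makes and 16−5=11 misses.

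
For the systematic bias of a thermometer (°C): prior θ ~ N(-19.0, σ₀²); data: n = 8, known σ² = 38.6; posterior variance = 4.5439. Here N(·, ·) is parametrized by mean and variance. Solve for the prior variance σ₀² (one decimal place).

σ₀² = 78.0

For the Normal–Normal model with known σ², precisions add: τ_n = τ₀ + n/σ².
So 1/σ₀² = 1/4.5439 − 8/38.6 = 0.220075 − 0.207254 = 0.012821.
Hence σ₀² = 1/0.012821 ≈ 78.0.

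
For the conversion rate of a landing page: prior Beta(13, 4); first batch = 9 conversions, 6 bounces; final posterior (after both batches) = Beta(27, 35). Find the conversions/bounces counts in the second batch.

5 conversions and 25 bounces

Because Beta–binomial updating is additive in the counts, the combined data contributed (α_post−α_prior, β_post−β_prior) successes and failures.
Total across both batches: 27−13=14 conversions, 35−4=31 bounces.
Subtract the first batch: 14−9=5 conversions and 31−6=25 bounces.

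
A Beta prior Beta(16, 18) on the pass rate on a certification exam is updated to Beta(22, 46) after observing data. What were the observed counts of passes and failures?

Beta is conjugate to the binomial likelihood: posterior = Beta(a+s, b+f).
Match parameters: s=22−16=6, f=46−18=28.

6 passes and 28 failures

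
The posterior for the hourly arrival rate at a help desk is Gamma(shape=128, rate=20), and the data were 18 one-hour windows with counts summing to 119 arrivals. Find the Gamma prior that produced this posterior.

A Gamma(α, β) prior (rate parametrization) on a Poisson rate with n observations summing to S gives posterior Gamma(α+S, β+n).
So α = 128 − 119 = 9 and β = 20 − 18 = 2.

Gamma(shape=9, rate=2)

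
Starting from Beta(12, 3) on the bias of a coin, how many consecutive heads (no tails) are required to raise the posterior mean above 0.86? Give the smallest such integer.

After k heads and 0 tails the posterior is Beta(12+k, 3), with mean (12+k)/(12+3+k).
Set (12+k)/(15+k) > 0.86 and solve: k > (0.86·15 − 12)/(1 − 0.86) = 6.429.
The smallest integer exceeding 6.429 is 7.

k = 7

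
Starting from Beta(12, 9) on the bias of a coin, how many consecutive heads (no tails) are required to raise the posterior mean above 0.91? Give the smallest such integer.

k = 80

After k heads and 0 tails the posterior is Beta(12+k, 9), with mean (12+k)/(12+9+k).
Set (12+k)/(21+k) > 0.91 and solve: k > (0.91·21 − 12)/(1 − 0.91) = 79.000.
The smallest integer exceeding 79.000 is 80, and checking k=80: (92)/(101) = 0.9109 > 0.91.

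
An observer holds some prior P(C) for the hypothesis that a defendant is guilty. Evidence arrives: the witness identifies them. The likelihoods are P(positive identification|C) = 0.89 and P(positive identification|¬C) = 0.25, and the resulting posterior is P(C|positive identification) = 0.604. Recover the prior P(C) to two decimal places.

In odds form, posterior odds = prior odds × likelihood ratio, so prior odds = posterior odds ÷ LR.
Posterior odds = 0.604/(1−0.604) = 1.5253. LR = 0.89/0.25 = 3.5600.
Prior odds = 1.5253/3.5600 = 0.4285, so P(C) = 0.4285/(1+0.4285) ≈ 0.30.

P(C) = 0.30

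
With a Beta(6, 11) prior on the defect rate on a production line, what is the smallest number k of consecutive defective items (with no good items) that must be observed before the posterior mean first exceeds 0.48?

After k defective items and 0 good items the posterior is Beta(6+k, 11), with mean (6+k)/(6+11+k).
Set (6+k)/(17+k) > 0.48 and solve: k > (0.48·17 − 6)/(1 − 0.48) = 4.154.
The smallest integer exceeding 4.154 is 5, and checking k=5: (11)/(22) = 0.5000 > 0.48.

k = 5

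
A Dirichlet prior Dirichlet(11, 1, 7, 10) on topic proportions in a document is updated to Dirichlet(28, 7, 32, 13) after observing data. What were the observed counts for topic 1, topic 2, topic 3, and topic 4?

For a Dirichlet(α) prior with multinomial counts c, the posterior is Dirichlet(α + c) componentwise.
Counts are posterior − prior componentwise: 28−11=17, 7−1=6, 32−7=25, 13−10=3.

counts (17, 6, 25, 3)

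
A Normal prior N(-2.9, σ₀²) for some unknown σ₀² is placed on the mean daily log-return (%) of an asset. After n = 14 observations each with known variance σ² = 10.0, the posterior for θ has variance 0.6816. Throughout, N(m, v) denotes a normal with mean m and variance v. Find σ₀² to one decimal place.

For the Normal–Normal model with known σ², precisions add: τ_n = τ₀ + n/σ².
So 1/σ₀² = 1/0.6816 − 14/10.0 = 1.467136 − 1.400000 = 0.067136.
Hence σ₀² = 1/0.067136 ≈ 14.9.

σ₀² = 14.9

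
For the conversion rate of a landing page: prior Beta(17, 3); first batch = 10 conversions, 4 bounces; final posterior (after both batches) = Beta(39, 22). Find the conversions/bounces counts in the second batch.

12 conversions and 15 bounces

Because Beta–binomial updating is additive in the counts, the combined data contributed (α_post−α_prior, β_post−β_prior) successes and failures.
Total across both batches: 39−17=22 conversions, 22−3=19 bounces.
Subtract the first batch: 22−10=12 conversions and 19−4=15 bounces.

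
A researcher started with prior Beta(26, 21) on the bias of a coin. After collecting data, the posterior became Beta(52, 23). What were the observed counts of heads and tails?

26 heads and 2 tails

A Beta(a, b) prior with s successes and f failures in binomial data gives a Beta(a+s, b+f) posterior.
So s = 52 − 26 = 26 and f = 23 − 21 = 2.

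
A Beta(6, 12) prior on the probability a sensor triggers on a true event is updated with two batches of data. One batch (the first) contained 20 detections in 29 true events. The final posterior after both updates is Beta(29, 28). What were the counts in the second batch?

3 detections and 7 misses

Because Beta–binomial updating is additive in the counts, the combined data contributed (α_post−α_prior, β_post−β_prior) successes and failures.
Total across both batches: 29−6=23 detections, 28−12=16 misses.
Subtract the first batch: 23−20=3 detections and 16−9=7 misses.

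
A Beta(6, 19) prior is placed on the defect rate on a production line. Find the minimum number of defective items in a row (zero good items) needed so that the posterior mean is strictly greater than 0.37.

k = 6

After k defective items and 0 good items the posterior is Beta(6+k, 19), with mean (6+k)/(6+19+k).
Set (6+k)/(25+k) > 0.37 and solve: k > (0.37·25 − 6)/(1 − 0.37) = 5.159.
The smallest integer exceeding 5.159 is 6.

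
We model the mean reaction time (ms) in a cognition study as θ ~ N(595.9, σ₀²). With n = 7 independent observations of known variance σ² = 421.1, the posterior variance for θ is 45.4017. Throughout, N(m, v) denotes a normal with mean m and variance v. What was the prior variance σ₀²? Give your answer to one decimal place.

For the Normal–Normal model with known σ², precisions add: τ_n = τ₀ + n/σ².
So 1/σ₀² = 1/45.4017 − 7/421.1 = 0.022026 − 0.016623 = 0.005403.
Hence σ₀² = 1/0.005403 ≈ 185.1.

σ₀² = 185.1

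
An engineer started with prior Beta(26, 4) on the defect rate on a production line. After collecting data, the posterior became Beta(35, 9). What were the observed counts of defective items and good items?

9 defective items and 5 good items

Under Beta–binomial conjugacy the posterior parameters are (α+s, β+f).
So s = 35 − 26 = 9 and f = 9 − 4 = 5.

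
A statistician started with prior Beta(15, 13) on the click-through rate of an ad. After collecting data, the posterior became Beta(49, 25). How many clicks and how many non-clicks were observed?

34 clicks and 12 non-clicks

Beta is conjugate to the binomial likelihood: posterior = Beta(a+s, b+f).
So s = 49 − 15 = 34 and f = 25 − 13 = 12.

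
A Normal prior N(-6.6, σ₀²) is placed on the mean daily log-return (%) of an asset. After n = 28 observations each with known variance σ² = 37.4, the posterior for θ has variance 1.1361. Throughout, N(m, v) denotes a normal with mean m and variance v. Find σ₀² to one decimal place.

σ₀² = 7.6

For the Normal–Normal model with known σ², precisions add: τ_n = τ₀ + n/σ².
So 1/σ₀² = 1/1.1361 − 28/37.4 = 0.880204 − 0.748663 = 0.131541.
Hence σ₀² = 1/0.131541 ≈ 7.6.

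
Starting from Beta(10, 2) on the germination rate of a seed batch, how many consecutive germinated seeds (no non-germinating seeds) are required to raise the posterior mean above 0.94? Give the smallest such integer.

k = 22

After k germinated seeds and 0 non-germinating seeds the posterior is Beta(10+k, 2), with mean (10+k)/(10+2+k).
Set (10+k)/(12+k) > 0.94 and solve: k > (0.94·12 − 10)/(1 − 0.94) = 21.333.
The smallest integer exceeding 21.333 is 22, and checking k=22: (32)/(34) = 0.9412 > 0.94.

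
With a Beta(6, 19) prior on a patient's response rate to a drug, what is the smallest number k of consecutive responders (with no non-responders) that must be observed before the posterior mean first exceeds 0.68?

k = 35

After k responders and 0 non-responders the posterior is Beta(6+k, 19), with mean (6+k)/(6+19+k).
Set (6+k)/(25+k) > 0.68 and solve: k > (0.68·25 − 6)/(1 − 0.68) = 34.375.
The smallest integer exceeding 34.375 is 35.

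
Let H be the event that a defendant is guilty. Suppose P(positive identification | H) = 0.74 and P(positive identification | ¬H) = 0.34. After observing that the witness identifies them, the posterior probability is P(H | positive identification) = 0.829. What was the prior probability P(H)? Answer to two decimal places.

P(H) = 0.69

In odds form, posterior odds = prior odds × likelihood ratio, so prior odds = posterior odds ÷ LR.
Posterior odds = 0.829/(1−0.829) = 4.8480. LR = 0.74/0.34 = 2.1765.
Prior odds = 4.8480/2.1765 = 2.2274, so P(H) = 2.2274/(1+2.2274) ≈ 0.69.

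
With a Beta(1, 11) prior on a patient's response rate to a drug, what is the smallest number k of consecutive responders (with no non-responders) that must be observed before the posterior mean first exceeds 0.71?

k = 26

After k responders and 0 non-responders the posterior is Beta(1+k, 11), with mean (1+k)/(1+11+k).
Set (1+k)/(12+k) > 0.71 and solve: k > (0.71·12 − 1)/(1 − 0.71) = 25.931.
The smallest integer exceeding 25.931 is 26.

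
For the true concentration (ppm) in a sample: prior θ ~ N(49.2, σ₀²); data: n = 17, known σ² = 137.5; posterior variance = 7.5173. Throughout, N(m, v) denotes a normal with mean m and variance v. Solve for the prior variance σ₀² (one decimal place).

Posterior precision equals prior precision plus data precision: 1/σ_n² = 1/σ₀² + n/σ².
So 1/σ₀² = 1/7.5173 − 17/137.5 = 0.133026 − 0.123636 = 0.009390.
Hence σ₀² = 1/0.009390 ≈ 106.5.

σ₀² = 106.5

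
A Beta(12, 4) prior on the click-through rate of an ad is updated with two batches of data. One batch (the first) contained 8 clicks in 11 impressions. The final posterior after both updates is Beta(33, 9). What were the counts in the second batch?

Sequential conjugate updates are equivalent to a single update on the pooled data, so total successes = posterior α − prior α and total failures = posterior β − prior β.
Total across both batches: 33−12=21 clicks, 9−4=5 non-clicks.
Subtract the first batch: 21−8=13 clicks and 5−3=2 non-clicks.

13 clicks and 2 non-clicks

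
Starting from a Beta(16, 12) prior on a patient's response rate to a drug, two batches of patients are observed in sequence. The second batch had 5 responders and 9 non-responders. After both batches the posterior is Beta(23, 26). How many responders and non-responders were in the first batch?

Because Beta–binomial updating is additive in the counts, the combined data contributed (α_post−α_prior, β_post−β_prior) successes and failures.
Total across both batches: 23−16=7 responders, 26−12=14 non-responders.
Subtract the second batch: 7−5=2 responders and 14−9=5 non-responders.

2 responders and 5 non-responders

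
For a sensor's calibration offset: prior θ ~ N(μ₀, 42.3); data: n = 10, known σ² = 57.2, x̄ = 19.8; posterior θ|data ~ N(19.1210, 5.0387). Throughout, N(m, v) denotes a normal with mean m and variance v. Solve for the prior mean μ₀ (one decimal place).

With known observation variance, the Normal–Normal posterior has precision τ_n = τ₀ + n/σ² and mean μ_n = (τ₀μ₀ + (n/σ²)x̄)/τ_n.
Here τ₀ = 1/42.3 = 0.023641 and τ_data = 10/57.2 = 0.174825, so τ_n = 0.198466.
Rearranging for μ₀: μ₀ = (μ_n·τ_n − τ_data·x̄)/τ₀ = (19.1210·0.198466 − 0.174825·19.8) / 0.023641 = 0.333333/0.023641 ≈ 14.1.

μ₀ = 14.1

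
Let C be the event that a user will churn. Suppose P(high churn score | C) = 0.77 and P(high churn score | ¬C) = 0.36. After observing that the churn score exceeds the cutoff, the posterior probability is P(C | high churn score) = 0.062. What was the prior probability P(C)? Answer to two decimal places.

P(C) = 0.03

Bayes' rule in odds form gives O(C|E) = O(C)·[P(E|C)/P(E|¬C)], hence O(C) = O(C|E)/LR.
Posterior odds = 0.062/(1−0.062) = 0.0661. LR = 0.77/0.36 = 2.1389.
Prior odds = 0.0661/2.1389 = 0.0309, so P(C) = 0.0309/(1+0.0309) ≈ 0.03.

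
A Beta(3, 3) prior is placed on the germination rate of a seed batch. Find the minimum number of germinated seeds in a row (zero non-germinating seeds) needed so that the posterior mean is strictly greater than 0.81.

k = 10

After k germinated seeds and 0 non-germinating seeds the posterior is Beta(3+k, 3), with mean (3+k)/(3+3+k).
Set (3+k)/(6+k) > 0.81 and solve: k > (0.81·6 − 3)/(1 − 0.81) = 9.789.
The smallest integer exceeding 9.789 is 10, and checking k=10: (13)/(16) = 0.8125 > 0.81.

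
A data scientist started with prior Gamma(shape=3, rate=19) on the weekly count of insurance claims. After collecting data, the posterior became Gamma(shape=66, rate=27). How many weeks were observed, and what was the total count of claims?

n = 8 weeks with total 63 claims

A Gamma(α, β) prior (rate parametrization) on a Poisson rate with n observations summing to S gives posterior Gamma(α+S, β+n).
Matching: Σxᵢ = 66 − 3 = 63 and n = 27 − 19 = 8.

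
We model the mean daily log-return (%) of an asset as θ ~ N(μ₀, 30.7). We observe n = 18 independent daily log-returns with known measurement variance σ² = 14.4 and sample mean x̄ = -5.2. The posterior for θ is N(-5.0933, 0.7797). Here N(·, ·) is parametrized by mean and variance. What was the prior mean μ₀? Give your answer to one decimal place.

μ₀ = -1.0

The posterior mean is a precision-weighted average: μ_n = (τ₀μ₀ + τ_data·x̄)/(τ₀+τ_data), with τ₀=1/σ₀² and τ_data=n/σ².
Here τ₀ = 1/30.7 = 0.032573 and τ_data = 18/14.4 = 1.250000, so τ_n = 1.282573.
Rearranging for μ₀: μ₀ = (μ_n·τ_n − τ_data·x̄)/τ₀ = (-5.0933·1.282573 − 1.250000·-5.2) / 0.032573 = -0.032529/0.032573 ≈ -1.0.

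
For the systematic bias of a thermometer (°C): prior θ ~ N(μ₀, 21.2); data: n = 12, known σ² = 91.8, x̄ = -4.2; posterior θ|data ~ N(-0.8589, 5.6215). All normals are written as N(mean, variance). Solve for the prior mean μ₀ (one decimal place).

μ₀ = 8.4

The posterior mean is a precision-weighted average: μ_n = (τ₀μ₀ + τ_data·x̄)/(τ₀+τ_data), with τ₀=1/σ₀² and τ_data=n/σ².
Here τ₀ = 1/21.2 = 0.047170 and τ_data = 12/91.8 = 0.130719, so τ_n = 0.177889.
Rearranging for μ₀: μ₀ = (μ_n·τ_n − τ_data·x̄)/τ₀ = (-0.8589·0.177889 − 0.130719·-4.2) / 0.047170 = 0.396231/0.047170 ≈ 8.4.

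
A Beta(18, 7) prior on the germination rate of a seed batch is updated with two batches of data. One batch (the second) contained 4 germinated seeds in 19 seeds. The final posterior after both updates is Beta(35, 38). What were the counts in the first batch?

Because Beta–binomial updating is additive in the counts, the combined data contributed (α_post−α_prior, β_post−β_prior) successes and failures.
Total across both batches: 35−18=17 germinated seeds, 38−7=31 non-germinating seeds.
Subtract the second batch: 17−4=13 germinated seeds and 31−15=16 non-germinating seeds.

13 germinated seeds and 16 non-germinating seeds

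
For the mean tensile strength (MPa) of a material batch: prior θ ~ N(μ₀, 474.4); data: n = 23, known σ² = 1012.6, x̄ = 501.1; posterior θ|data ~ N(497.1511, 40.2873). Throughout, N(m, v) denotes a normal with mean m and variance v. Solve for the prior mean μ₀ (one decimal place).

With known observation variance, the Normal–Normal posterior has precision τ_n = τ₀ + n/σ² and mean μ_n = (τ₀μ₀ + (n/σ²)x̄)/τ_n.
Here τ₀ = 1/474.4 = 0.002108 and τ_data = 23/1012.6 = 0.022714, so τ_n = 0.024822.
Rearranging for μ₀: μ₀ = (μ_n·τ_n − τ_data·x̄)/τ₀ = (497.1511·0.024822 − 0.022714·501.1) / 0.002108 = 0.958299/0.002108 ≈ 454.6.

μ₀ = 454.6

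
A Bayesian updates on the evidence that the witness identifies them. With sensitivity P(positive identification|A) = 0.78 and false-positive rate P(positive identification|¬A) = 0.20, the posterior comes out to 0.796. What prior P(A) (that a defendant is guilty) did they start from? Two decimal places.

In odds form, posterior odds = prior odds × likelihood ratio, so prior odds = posterior odds ÷ LR.
Posterior odds = 0.796/(1−0.796) = 3.9020. LR = 0.78/0.20 = 3.9000.
Prior odds = 3.9020/3.9000 = 1.0005, so P(A) = 1.0005/(1+1.0005) ≈ 0.50.

P(A) = 0.50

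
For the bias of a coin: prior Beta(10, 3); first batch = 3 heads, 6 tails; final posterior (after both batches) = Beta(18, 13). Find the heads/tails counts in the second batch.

5 heads and 4 tails

Sequential conjugate updates are equivalent to a single update on the pooled data, so total successes = posterior α − prior α and total failures = posterior β − prior β.
Total across both batches: 18−10=8 heads, 13−3=10 tails.
Subtract the first batch: 8−3=5 heads and 10−6=4 tails.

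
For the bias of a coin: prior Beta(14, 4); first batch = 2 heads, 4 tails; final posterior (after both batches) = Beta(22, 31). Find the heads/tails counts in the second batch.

6 heads and 23 tails

Because Beta–binomial updating is additive in the counts, the combined data contributed (α_post−α_prior, β_post−β_prior) successes and failures.
Total across both batches: 22−14=8 heads, 31−4=27 tails.
Subtract the first batch: 8−2=6 heads and 27−4=23 tails.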